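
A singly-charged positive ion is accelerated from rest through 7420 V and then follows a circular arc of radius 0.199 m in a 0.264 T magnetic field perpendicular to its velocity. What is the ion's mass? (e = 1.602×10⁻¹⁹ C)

m ≈ 2.98×10⁻²⁶ kg

Combine |q|V = ½mv² and r = mv/(|q|B): eliminate v to get m = qB²r²/(2V).
m = (1.602×10⁻¹⁹)(0.264)²(0.199)²/(2·7420) ≈ 2.98×10⁻²⁶ kg.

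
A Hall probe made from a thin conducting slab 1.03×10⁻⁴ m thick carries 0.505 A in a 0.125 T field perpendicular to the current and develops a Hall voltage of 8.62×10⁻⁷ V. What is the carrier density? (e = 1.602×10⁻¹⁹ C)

n ≈ 4.44×10²⁷ m⁻³

From V_H = IB/(n e t), n = IB/(V_H e t).
n = (0.505)(0.125)/((8.62×10⁻⁷)(1.602×10⁻¹⁹)(1.03×10⁻⁴)) ≈ 4.44×10²⁷ m⁻³.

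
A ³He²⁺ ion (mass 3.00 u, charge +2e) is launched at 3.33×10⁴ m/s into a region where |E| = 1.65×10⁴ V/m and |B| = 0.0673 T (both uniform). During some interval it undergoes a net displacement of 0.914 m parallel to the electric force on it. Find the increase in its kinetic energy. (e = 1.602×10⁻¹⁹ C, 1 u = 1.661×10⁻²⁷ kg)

The magnetic force is always ⟂ v and does no work; only the electric force changes KE.
ΔKE = F_E · d = |q|E d = (3.204×10⁻¹⁹)(1.65×10⁴)(0.914) ≈ 4.83×10⁻¹⁵ J.

ΔKE ≈ 4.83×10⁻¹⁵ J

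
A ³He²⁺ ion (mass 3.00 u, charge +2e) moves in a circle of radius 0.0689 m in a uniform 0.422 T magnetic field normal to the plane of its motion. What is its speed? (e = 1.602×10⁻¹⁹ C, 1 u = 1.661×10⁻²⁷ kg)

v ≈ 1.87×10⁶ m/s

From |q|vB = mv²/r, v = |q|Br/m.
v = (3.204×10⁻¹⁹)(0.422)(0.0689)/4.983×10⁻²⁷ ≈ 1.87×10⁶ m/s.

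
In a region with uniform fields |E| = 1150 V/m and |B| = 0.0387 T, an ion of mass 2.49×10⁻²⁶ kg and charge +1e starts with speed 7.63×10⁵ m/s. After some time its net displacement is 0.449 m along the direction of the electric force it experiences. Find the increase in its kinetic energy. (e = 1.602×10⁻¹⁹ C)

ΔKE ≈ 8.27×10⁻¹⁷ J

The magnetic force is always ⟂ v and does no work; only the electric force changes KE.
ΔKE = F_E · d = |q|E d = (1.602×10⁻¹⁹)(1150)(0.449) ≈ 8.27×10⁻¹⁷ J.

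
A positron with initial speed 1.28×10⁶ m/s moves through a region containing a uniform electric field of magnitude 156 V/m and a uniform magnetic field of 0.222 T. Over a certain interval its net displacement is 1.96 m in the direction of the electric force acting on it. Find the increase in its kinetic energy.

The magnetic force is always ⟂ v and does no work; only the electric force changes KE.
ΔKE = F_E · d = |q|E d = (1.602×10⁻¹⁹)(156)(1.96) ≈ 4.90×10⁻¹⁷ J.

ΔKE ≈ 4.90×10⁻¹⁷ J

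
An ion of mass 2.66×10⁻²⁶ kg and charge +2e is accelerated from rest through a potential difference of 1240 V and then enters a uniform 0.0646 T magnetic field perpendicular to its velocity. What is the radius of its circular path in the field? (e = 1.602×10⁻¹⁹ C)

Acceleration: |q|V = ½mv² ⇒ v = √(2|q|V/m) = √(2·3.204×10⁻¹⁹·1240/2.66×10⁻²⁶) ≈ 1.728×10⁵ m/s.
In the field: r = mv/(|q|B) = (2.66×10⁻²⁶)(1.728×10⁵)/((3.204×10⁻¹⁹)(0.0646)) ≈ 0.222 m.

r ≈ 0.222 m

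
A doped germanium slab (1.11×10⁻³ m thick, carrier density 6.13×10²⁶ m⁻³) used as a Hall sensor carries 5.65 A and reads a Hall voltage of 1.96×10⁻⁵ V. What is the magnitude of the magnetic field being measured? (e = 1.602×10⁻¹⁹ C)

B ≈ 0.378 T

From V_H = IB/(n e t), B = V_H n e t / I.
B = (1.96×10⁻⁵)(6.13×10²⁶)(1.602×10⁻¹⁹)(1.11×10⁻³)/5.65 ≈ 0.378 T.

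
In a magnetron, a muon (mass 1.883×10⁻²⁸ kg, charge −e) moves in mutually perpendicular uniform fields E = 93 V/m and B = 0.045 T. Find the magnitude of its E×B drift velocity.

v_d ≈ 2100 m/s

The E×B drift speed is v_d = E/B.
v_d = 93/0.045 = 2100 m/s.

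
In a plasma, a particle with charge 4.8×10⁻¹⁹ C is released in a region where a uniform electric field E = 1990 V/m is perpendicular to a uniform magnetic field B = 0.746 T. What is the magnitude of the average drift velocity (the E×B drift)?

v_d ≈ 2670 m/s

The E×B drift speed is v_d = E/B.
v_d = 1990/0.746 = 2670 m/s.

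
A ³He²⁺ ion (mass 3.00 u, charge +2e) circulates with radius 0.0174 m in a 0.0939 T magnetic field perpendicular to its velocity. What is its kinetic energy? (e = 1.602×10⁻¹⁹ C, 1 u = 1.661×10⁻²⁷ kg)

v = |q|Br/m, then KE = ½mv² = (qBr)²/(2m).
v = (3.204×10⁻¹⁹)(0.0939)(0.0174)/4.983×10⁻²⁷ ≈ 1.051×10⁵ m/s.
KE = ½(4.983×10⁻²⁷)(1.051×10⁵)² ≈ 2.75×10⁻¹⁷ J = 172 eV.

KE ≈ 172 eV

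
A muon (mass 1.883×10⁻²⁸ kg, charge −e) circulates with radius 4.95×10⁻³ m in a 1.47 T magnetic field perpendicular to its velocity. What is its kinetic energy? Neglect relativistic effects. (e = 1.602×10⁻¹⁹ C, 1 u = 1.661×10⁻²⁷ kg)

KE ≈ 2.25×10⁴ eV

v = |q|Br/m, then KE = ½mv² = (qBr)²/(2m).
v = (1.602×10⁻¹⁹)(1.47)(4.95×10⁻³)/1.883×10⁻²⁸ ≈ 6.191×10⁶ m/s.
KE = ½(1.883×10⁻²⁸)(6.191×10⁶)² ≈ 3.61×10⁻¹⁵ J = 2.25×10⁴ eV.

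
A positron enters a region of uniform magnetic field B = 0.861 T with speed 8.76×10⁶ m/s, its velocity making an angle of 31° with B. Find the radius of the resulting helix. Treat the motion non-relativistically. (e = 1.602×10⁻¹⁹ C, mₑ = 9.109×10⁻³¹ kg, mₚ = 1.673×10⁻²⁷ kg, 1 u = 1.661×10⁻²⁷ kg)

v⊥ = v sinθ = 8.76×10⁶·sin31° ≈ 4.512×10⁶ m/s.
r = m v⊥/(|q|B) = (9.109×10⁻³¹)(4.512×10⁶)/((1.602×10⁻¹⁹)(0.861)) ≈ 2.98×10⁻⁵ m.

r ≈ 2.98×10⁻⁵ m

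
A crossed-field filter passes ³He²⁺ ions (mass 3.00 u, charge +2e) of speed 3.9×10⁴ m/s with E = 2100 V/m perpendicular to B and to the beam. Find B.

B = 0.054 T

Balance of forces in the selector: qE = qvB ⇒ B = E/v.
B = 2100/3.9×10⁴ = 0.054 T.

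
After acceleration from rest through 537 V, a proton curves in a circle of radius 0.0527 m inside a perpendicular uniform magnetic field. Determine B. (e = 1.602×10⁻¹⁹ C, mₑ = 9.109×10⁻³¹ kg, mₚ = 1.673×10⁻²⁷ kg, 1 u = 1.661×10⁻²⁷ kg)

v = √(2|q|V/m) = √(2·1.602×10⁻¹⁹·537/1.673×10⁻²⁷) ≈ 3.207×10⁵ m/s.
B = mv/(|q|r) = (1.673×10⁻²⁷)(3.207×10⁵)/((1.602×10⁻¹⁹)(0.0527)) ≈ 0.0635 T.

B ≈ 0.0635 T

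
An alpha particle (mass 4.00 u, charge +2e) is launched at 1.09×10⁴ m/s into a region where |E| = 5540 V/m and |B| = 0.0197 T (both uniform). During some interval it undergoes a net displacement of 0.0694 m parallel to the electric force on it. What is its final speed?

v_f ≈ 1.93×10⁵ m/s

B does no work; ΔKE = |q|E d.
½mv_f² = ½mv₀² + |q|Ed = ½(6.644×10⁻²⁷)(1.09×10⁴)² + (3.204×10⁻¹⁹)(5540)(0.0694) ≈ 3.947×10⁻¹⁹ J + 1.232×10⁻¹⁶ J ≈ 1.236×10⁻¹⁶ J.
v_f = √(2·1.236×10⁻¹⁶/6.644×10⁻²⁷) ≈ 1.93×10⁵ m/s.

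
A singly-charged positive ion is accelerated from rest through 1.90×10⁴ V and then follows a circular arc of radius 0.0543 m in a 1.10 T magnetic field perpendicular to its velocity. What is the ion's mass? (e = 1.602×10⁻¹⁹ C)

Combine |q|V = ½mv² and r = mv/(|q|B): eliminate v to get m = qB²r²/(2V).
m = (1.602×10⁻¹⁹)(1.10)²(0.0543)²/(2·1.90×10⁴) ≈ 1.50×10⁻²⁶ kg.

m ≈ 1.50×10⁻²⁶ kg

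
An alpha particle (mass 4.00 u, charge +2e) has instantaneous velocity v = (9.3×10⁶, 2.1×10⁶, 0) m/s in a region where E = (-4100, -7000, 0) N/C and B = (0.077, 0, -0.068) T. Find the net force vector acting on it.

v×B = (-1.43×10⁵, 6.32×10⁵, -1.62×10⁵) N/C.
E + v×B = (-1.47×10⁵, 6.25×10⁵, -1.62×10⁵) N/C.
F = q(E + v×B) = (3.204×10⁻¹⁹ C)·(-1.47×10⁵, 6.25×10⁵, -1.62×10⁵) = (-4.71×10⁻¹⁴, 2.00×10⁻¹³, -5.18×10⁻¹⁴) N.

F ≈ (-4.71×10⁻¹⁴, 2.00×10⁻¹³, -5.18×10⁻¹⁴) N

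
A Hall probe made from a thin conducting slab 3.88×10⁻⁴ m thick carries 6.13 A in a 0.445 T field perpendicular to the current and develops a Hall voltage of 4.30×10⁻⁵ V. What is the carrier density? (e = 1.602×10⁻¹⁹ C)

From V_H = IB/(n e t), n = IB/(V_H e t).
n = (6.13)(0.445)/((4.30×10⁻⁵)(1.602×10⁻¹⁹)(3.88×10⁻⁴)) ≈ 1.02×10²⁷ m⁻³.

n ≈ 1.02×10²⁷ m⁻³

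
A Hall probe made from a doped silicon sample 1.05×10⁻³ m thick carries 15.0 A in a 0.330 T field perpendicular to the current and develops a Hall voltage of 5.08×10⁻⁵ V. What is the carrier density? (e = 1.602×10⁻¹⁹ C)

From V_H = IB/(n e t), n = IB/(V_H e t).
n = (15.0)(0.330)/((5.08×10⁻⁵)(1.602×10⁻¹⁹)(1.05×10⁻³)) ≈ 5.79×10²⁶ m⁻³.

n ≈ 5.79×10²⁶ m⁻³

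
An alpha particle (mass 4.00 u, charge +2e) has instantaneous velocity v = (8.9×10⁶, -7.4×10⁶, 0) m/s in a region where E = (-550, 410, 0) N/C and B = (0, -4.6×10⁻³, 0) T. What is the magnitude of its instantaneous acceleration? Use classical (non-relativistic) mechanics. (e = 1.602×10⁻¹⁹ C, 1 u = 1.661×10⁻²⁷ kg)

|a| ≈ 1.97×10¹² m/s²

v×B = (0, 0, -4.09×10⁴) N/C.
E + v×B = (-550, 410, -4.09×10⁴) N/C.
F = q(E + v×B) = (3.204×10⁻¹⁹ C)·(-550, 410, -4.09×10⁴) = (-1.76×10⁻¹⁶, 1.31×10⁻¹⁶, -1.31×10⁻¹⁴) N.
|a| = |F|/m = 1.312×10⁻¹⁴/6.644×10⁻²⁷ ≈ 1.97×10¹² m/s².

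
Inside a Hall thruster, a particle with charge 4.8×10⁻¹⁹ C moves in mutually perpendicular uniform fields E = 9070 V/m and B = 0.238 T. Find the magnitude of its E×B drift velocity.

v_d ≈ 3.81×10⁴ m/s

The E×B drift speed is v_d = E/B.
v_d = 9070/0.238 = 3.81×10⁴ m/s.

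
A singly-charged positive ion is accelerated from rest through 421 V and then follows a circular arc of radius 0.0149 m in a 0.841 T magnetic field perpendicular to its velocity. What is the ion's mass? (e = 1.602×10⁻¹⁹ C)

m ≈ 2.99×10⁻²⁶ kg

Combine |q|V = ½mv² and r = mv/(|q|B): eliminate v to get m = qB²r²/(2V).
m = (1.602×10⁻¹⁹)(0.841)²(0.0149)²/(2·421) ≈ 2.99×10⁻²⁶ kg.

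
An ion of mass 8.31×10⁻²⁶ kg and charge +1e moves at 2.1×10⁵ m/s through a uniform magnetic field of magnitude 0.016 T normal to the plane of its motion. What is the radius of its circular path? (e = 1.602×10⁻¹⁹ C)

The magnetic force provides the centripetal force: |q|vB = mv²/r.
r = mv/(|q|B) = (8.31×10⁻²⁶)(2.1×10⁵)/((1.602×10⁻¹⁹)(0.016)) ≈ 6.8 m.

r ≈ 6.8 m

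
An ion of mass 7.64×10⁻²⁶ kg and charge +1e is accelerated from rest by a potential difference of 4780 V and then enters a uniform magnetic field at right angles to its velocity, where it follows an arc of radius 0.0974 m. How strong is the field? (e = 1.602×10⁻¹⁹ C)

v = √(2|q|V/m) = √(2·1.602×10⁻¹⁹·4780/7.64×10⁻²⁶) ≈ 1.416×10⁵ m/s.
B = mv/(|q|r) = (7.64×10⁻²⁶)(1.416×10⁵)/((1.602×10⁻¹⁹)(0.0974)) ≈ 0.693 T.

B ≈ 0.693 T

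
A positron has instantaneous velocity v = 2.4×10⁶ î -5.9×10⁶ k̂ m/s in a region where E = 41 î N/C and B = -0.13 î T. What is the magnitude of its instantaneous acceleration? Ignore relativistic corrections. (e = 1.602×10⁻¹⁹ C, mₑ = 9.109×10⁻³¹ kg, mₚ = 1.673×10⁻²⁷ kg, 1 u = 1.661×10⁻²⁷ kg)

|a| ≈ 1.35×10¹⁷ m/s²

v×B = (0, 7.67×10⁵, 0) N/C.
E + v×B = (41.0, 7.67×10⁵, 0) N/C.
F = q(E + v×B) = (1.602×10⁻¹⁹ C)·(41.0, 7.67×10⁵, 0) = (6.57×10⁻¹⁸, 1.23×10⁻¹³, 0) N.
|a| = |F|/m = 1.229×10⁻¹³/9.109×10⁻³¹ ≈ 1.35×10¹⁷ m/s².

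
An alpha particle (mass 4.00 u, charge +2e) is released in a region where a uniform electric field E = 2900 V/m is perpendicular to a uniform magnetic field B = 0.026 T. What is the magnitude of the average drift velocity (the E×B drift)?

The steady drift has the magnetic force balancing the electric force, so v_d = E/B.
v_d = 2900/0.026 = 1.1×10⁵ m/s.

v_d ≈ 1.1×10⁵ m/s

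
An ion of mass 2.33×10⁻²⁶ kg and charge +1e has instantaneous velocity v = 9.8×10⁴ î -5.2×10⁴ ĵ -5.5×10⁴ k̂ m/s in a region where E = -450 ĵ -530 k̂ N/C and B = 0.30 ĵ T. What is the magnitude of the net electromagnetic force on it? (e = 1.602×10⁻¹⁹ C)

v×B = (1.65×10⁴, 0, 2.94×10⁴) N/C.
E + v×B = (1.65×10⁴, -450, 2.89×10⁴) N/C.
F = q(E + v×B) = (1.602×10⁻¹⁹ C)·(1.65×10⁴, -450, 2.89×10⁴) = (2.64×10⁻¹⁵, -7.21×10⁻¹⁷, 4.62×10⁻¹⁵) N.
|F| = 5.33×10⁻¹⁵ N.

|F| ≈ 5.33×10⁻¹⁵ N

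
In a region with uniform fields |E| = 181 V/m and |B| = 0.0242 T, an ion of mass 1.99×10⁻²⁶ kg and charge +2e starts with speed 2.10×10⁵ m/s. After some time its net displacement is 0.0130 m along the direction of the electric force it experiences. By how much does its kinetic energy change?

The magnetic force is always ⟂ v and does no work; only the electric force changes KE.
ΔKE = F_E · d = |q|E d = (3.204×10⁻¹⁹)(181)(0.0130) ≈ 7.54×10⁻¹⁹ J.

ΔKE ≈ 7.54×10⁻¹⁹ J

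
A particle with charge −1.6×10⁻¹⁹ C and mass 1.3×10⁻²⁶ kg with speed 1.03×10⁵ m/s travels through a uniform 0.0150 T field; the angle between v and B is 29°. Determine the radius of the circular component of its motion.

r ≈ 0.270 m

v⊥ = v sinθ = 1.03×10⁵·sin29° ≈ 4.994×10⁴ m/s.
r = m v⊥/(|q|B) = (1.3×10⁻²⁶)(4.994×10⁴)/((1.6×10⁻¹⁹)(0.0150)) ≈ 0.270 m.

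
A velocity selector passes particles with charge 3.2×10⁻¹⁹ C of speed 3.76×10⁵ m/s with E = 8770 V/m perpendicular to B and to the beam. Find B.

B = 0.0233 T

Balance of forces in the selector: qE = qvB ⇒ B = E/v.
B = 8770/3.76×10⁵ = 0.0233 T.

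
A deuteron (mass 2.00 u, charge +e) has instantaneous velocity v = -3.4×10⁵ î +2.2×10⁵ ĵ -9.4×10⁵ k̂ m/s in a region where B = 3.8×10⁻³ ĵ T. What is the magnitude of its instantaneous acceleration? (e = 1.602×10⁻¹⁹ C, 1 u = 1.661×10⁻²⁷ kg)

v×B = (3570, 0, -1290) N/C.
F = q v×B = (1.602×10⁻¹⁹ C)·(3570, 0, -1290) = (5.72×10⁻¹⁶, 0, -2.07×10⁻¹⁶) N.
|a| = |F|/m = 6.085×10⁻¹⁶/3.322×10⁻²⁷ ≈ 1.83×10¹¹ m/s².

|a| ≈ 1.83×10¹¹ m/s²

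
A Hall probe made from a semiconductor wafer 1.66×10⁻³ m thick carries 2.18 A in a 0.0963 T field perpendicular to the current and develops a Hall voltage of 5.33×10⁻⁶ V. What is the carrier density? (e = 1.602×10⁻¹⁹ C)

n ≈ 1.48×10²⁶ m⁻³

From V_H = IB/(n e t), n = IB/(V_H e t).
n = (2.18)(0.0963)/((5.33×10⁻⁶)(1.602×10⁻¹⁹)(1.66×10⁻³)) ≈ 1.48×10²⁶ m⁻³.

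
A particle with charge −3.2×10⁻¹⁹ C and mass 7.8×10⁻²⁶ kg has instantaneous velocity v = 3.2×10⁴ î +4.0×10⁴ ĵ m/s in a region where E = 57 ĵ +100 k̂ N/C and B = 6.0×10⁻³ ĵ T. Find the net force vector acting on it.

v×B = (0, 0, 192) N/C.
E + v×B = (0, 57.0, 292) N/C.
F = q(E + v×B) = (−3.2×10⁻¹⁹ C)·(0, 57.0, 292) = (0, -1.82×10⁻¹⁷, -9.34×10⁻¹⁷) N.

F ≈ (0, -1.82×10⁻¹⁷, -9.34×10⁻¹⁷) N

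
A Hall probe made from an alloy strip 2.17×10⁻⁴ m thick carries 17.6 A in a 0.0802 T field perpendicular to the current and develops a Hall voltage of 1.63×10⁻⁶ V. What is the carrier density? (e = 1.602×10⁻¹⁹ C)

n ≈ 2.49×10²⁸ m⁻³

From V_H = IB/(n e t), n = IB/(V_H e t).
n = (17.6)(0.0802)/((1.63×10⁻⁶)(1.602×10⁻¹⁹)(2.17×10⁻⁴)) ≈ 2.49×10²⁸ m⁻³.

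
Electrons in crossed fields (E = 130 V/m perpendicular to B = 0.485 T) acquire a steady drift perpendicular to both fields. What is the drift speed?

v_d ≈ 268 m/s

The E×B drift speed is v_d = E/B.
v_d = 130/0.485 = 268 m/s.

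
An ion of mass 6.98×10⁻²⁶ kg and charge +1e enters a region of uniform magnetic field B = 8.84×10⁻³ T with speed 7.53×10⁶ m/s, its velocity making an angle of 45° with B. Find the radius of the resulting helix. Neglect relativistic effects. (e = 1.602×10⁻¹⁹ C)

r ≈ 262 m

v⊥ = v sinθ = 7.53×10⁶·sin45° ≈ 5.325×10⁶ m/s.
r = m v⊥/(|q|B) = (6.98×10⁻²⁶)(5.325×10⁶)/((1.602×10⁻¹⁹)(8.84×10⁻³)) ≈ 262 m.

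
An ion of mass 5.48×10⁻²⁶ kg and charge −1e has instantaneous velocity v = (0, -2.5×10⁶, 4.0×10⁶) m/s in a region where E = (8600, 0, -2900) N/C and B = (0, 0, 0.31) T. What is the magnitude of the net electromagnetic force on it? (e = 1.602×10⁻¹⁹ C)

|F| ≈ 1.23×10⁻¹³ N

v×B = (-7.75×10⁵, 0, 0) N/C.
E + v×B = (-7.66×10⁵, 0, -2900) N/C.
F = q(E + v×B) = (−1.602×10⁻¹⁹ C)·(-7.66×10⁵, 0, -2900) = (1.23×10⁻¹³, 0, 4.65×10⁻¹⁶) N.
|F| = 1.23×10⁻¹³ N.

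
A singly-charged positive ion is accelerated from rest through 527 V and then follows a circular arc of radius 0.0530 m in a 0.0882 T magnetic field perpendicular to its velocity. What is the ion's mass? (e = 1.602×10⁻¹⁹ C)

Combine |q|V = ½mv² and r = mv/(|q|B): eliminate v to get m = qB²r²/(2V).
m = (1.602×10⁻¹⁹)(0.0882)²(0.0530)²/(2·527) ≈ 3.32×10⁻²⁷ kg.

m ≈ 3.32×10⁻²⁷ kg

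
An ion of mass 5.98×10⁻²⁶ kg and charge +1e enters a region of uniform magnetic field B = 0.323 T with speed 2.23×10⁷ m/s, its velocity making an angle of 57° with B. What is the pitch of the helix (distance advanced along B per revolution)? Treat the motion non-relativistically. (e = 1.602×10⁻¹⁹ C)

p ≈ 88.2 m

v∥ = v cosθ = 2.23×10⁷·cos57° ≈ 1.215×10⁷ m/s.
T = 2πm/(|q|B) = 2π(5.98×10⁻²⁶)/((1.602×10⁻¹⁹)(0.323)) ≈ 7.261×10⁻⁶ s.
pitch = v∥ T = (1.215×10⁷)(7.261×10⁻⁶) ≈ 88.2 m.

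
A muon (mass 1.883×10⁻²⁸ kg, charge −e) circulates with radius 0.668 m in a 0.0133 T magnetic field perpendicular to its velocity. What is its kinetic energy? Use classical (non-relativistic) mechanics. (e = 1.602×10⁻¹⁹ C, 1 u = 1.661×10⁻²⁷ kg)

KE ≈ 3.36×10⁴ eV

v = |q|Br/m, then KE = ½mv² = (qBr)²/(2m).
v = (1.602×10⁻¹⁹)(0.0133)(0.668)/1.883×10⁻²⁸ ≈ 7.559×10⁶ m/s.
KE = ½(1.883×10⁻²⁸)(7.559×10⁶)² ≈ 5.38×10⁻¹⁵ J = 3.36×10⁴ eV.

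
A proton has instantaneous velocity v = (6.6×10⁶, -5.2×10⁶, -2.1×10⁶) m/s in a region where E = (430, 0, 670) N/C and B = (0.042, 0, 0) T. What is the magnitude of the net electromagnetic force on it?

v×B = (0, -8.82×10⁴, 2.18×10⁵) N/C.
E + v×B = (430, -8.82×10⁴, 2.19×10⁵) N/C.
F = q(E + v×B) = (1.602×10⁻¹⁹ C)·(430, -8.82×10⁴, 2.19×10⁵) = (6.89×10⁻¹⁷, -1.41×10⁻¹⁴, 3.51×10⁻¹⁴) N.
|F| = 3.78×10⁻¹⁴ N.

|F| ≈ 3.78×10⁻¹⁴ N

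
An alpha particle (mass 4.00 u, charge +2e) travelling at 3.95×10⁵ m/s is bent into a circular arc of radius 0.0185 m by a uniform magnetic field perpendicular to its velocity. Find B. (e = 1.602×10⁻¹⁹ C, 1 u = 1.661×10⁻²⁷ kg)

B ≈ 0.443 T

From |q|vB = mv²/r, B = mv/(|q|r).
B = (6.644×10⁻²⁷)(3.95×10⁵)/((3.204×10⁻¹⁹)(0.0185)) ≈ 0.443 T.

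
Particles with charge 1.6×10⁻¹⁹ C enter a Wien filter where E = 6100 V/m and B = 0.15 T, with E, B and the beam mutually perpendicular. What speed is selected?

v = 4.1×10⁴ m/s

Zero net Lorentz force requires |qE| = |q v×B|, i.e. E = vB.
v = E/B = 6100/0.15 = 4.1×10⁴ m/s.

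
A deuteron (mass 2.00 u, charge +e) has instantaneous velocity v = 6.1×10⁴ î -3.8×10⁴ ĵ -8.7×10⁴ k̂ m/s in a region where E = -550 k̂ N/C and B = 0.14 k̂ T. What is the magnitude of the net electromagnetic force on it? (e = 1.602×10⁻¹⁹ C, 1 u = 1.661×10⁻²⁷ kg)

v×B = (-5320, -8540, 0) N/C.
E + v×B = (-5320, -8540, -550) N/C.
F = q(E + v×B) = (1.602×10⁻¹⁹ C)·(-5320, -8540, -550) = (-8.52×10⁻¹⁶, -1.37×10⁻¹⁵, -8.81×10⁻¹⁷) N.
|F| = 1.61×10⁻¹⁵ N.

|F| ≈ 1.61×10⁻¹⁵ N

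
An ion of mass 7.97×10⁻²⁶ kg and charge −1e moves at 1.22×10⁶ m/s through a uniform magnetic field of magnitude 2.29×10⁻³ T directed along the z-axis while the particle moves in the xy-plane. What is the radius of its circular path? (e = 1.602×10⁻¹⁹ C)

r ≈ 265 m

The magnetic force provides the centripetal force: |q|vB = mv²/r.
r = mv/(|q|B) = (7.97×10⁻²⁶)(1.22×10⁶)/((1.602×10⁻¹⁹)(2.29×10⁻³)) ≈ 265 m.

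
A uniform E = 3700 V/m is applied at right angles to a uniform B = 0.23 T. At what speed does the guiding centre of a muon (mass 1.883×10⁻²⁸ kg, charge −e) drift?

In crossed fields the guiding centre drifts at v_d = |E×B|/B² = E/B, independent of charge and mass.
v_d = 3700/0.23 = 1.6×10⁴ m/s.

v_d ≈ 1.6×10⁴ m/s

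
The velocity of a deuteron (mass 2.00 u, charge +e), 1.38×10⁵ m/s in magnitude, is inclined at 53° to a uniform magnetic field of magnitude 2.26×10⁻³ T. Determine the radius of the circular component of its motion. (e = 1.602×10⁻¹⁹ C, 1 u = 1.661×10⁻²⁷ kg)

v⊥ = v sinθ = 1.38×10⁵·sin53° ≈ 1.102×10⁵ m/s.
r = m v⊥/(|q|B) = (3.322×10⁻²⁷)(1.102×10⁵)/((1.602×10⁻¹⁹)(2.26×10⁻³)) ≈ 1.01 m.

r ≈ 1.01 m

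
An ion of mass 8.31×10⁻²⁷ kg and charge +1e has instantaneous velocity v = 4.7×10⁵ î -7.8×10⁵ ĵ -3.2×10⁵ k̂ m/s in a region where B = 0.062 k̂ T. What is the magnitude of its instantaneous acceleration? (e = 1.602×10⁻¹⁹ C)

|a| ≈ 1.09×10¹² m/s²

v×B = (-4.84×10⁴, -2.91×10⁴, 0) N/C.
F = q v×B = (1.602×10⁻¹⁹ C)·(-4.84×10⁴, -2.91×10⁴, 0) = (-7.75×10⁻¹⁵, -4.67×10⁻¹⁵, 0) N.
|a| = |F|/m = 9.045×10⁻¹⁵/8.31×10⁻²⁷ ≈ 1.09×10¹² m/s².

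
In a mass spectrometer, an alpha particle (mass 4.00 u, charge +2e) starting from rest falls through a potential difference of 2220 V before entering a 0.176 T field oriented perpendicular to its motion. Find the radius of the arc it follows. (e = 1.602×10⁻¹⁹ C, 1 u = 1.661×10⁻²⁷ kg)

Acceleration: |q|V = ½mv² ⇒ v = √(2|q|V/m) = √(2·3.204×10⁻¹⁹·2220/6.644×10⁻²⁷) ≈ 4.627×10⁵ m/s.
In the field: r = mv/(|q|B) = (6.644×10⁻²⁷)(4.627×10⁵)/((3.204×10⁻¹⁹)(0.176)) ≈ 0.0545 m.

r ≈ 0.0545 m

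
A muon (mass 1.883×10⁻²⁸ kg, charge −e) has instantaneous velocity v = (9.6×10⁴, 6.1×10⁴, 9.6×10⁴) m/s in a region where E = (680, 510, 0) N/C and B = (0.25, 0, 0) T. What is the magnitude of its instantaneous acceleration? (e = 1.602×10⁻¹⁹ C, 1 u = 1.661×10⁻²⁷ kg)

|a| ≈ 2.46×10¹³ m/s²

v×B = (0, 2.40×10⁴, -1.52×10⁴) N/C.
E + v×B = (680, 2.45×10⁴, -1.52×10⁴) N/C.
F = q(E + v×B) = (−1.602×10⁻¹⁹ C)·(680, 2.45×10⁴, -1.52×10⁴) = (-1.09×10⁻¹⁶, -3.93×10⁻¹⁵, 2.44×10⁻¹⁵) N.
|a| = |F|/m = 4.626×10⁻¹⁵/1.883×10⁻²⁸ ≈ 2.46×10¹³ m/s².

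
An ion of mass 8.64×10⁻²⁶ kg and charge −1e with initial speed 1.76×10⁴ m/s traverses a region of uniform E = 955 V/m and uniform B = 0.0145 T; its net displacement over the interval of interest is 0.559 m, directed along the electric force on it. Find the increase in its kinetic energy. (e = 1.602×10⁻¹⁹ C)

The magnetic force is always ⟂ v and does no work; only the electric force changes KE.
ΔKE = F_E · d = |q|E d = (1.602×10⁻¹⁹)(955)(0.559) ≈ 8.55×10⁻¹⁷ J.

ΔKE ≈ 8.55×10⁻¹⁷ J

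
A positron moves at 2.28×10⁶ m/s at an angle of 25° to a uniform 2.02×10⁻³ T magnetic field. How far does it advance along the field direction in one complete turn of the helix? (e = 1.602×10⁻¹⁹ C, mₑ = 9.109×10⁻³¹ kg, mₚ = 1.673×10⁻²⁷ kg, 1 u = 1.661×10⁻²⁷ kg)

p ≈ 0.0365 m

v∥ = v cosθ = 2.28×10⁶·cos25° ≈ 2.066×10⁶ m/s.
T = 2πm/(|q|B) = 2π(9.109×10⁻³¹)/((1.602×10⁻¹⁹)(2.02×10⁻³)) ≈ 1.769×10⁻⁸ s.
pitch = v∥ T = (2.066×10⁶)(1.769×10⁻⁸) ≈ 0.0365 m.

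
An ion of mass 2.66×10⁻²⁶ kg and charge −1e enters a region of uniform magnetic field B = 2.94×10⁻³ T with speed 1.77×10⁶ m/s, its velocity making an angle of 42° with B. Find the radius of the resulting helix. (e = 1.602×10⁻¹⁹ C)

r ≈ 66.9 m

v⊥ = v sinθ = 1.77×10⁶·sin42° ≈ 1.184×10⁶ m/s.
r = m v⊥/(|q|B) = (2.66×10⁻²⁶)(1.184×10⁶)/((1.602×10⁻¹⁹)(2.94×10⁻³)) ≈ 66.9 m.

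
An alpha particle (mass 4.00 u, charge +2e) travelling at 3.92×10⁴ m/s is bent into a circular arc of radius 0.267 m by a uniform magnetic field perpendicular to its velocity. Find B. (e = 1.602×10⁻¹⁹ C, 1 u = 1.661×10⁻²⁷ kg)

From |q|vB = mv²/r, B = mv/(|q|r).
B = (6.644×10⁻²⁷)(3.92×10⁴)/((3.204×10⁻¹⁹)(0.267)) ≈ 3.04×10⁻³ T.

B ≈ 3.04×10⁻³ T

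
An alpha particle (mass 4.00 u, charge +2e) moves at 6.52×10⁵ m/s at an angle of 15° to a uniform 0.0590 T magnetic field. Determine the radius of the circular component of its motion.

r ≈ 0.0593 m

v⊥ = v sinθ = 6.52×10⁵·sin15° ≈ 1.688×10⁵ m/s.
r = m v⊥/(|q|B) = (6.644×10⁻²⁷)(1.688×10⁵)/((3.204×10⁻¹⁹)(0.0590)) ≈ 0.0593 m.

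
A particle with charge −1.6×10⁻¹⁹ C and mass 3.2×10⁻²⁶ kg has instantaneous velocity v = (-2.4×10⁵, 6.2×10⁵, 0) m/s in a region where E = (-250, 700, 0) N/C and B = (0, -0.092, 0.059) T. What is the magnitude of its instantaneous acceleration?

v×B = (3.66×10⁴, 1.42×10⁴, 2.21×10⁴) N/C.
E + v×B = (3.63×10⁴, 1.49×10⁴, 2.21×10⁴) N/C.
F = q(E + v×B) = (−1.6×10⁻¹⁹ C)·(3.63×10⁴, 1.49×10⁴, 2.21×10⁴) = (-5.81×10⁻¹⁵, -2.38×10⁻¹⁵, -3.53×10⁻¹⁵) N.
|a| = |F|/m = 7.206×10⁻¹⁵/3.2×10⁻²⁶ ≈ 2.25×10¹¹ m/s².

|a| ≈ 2.25×10¹¹ m/s²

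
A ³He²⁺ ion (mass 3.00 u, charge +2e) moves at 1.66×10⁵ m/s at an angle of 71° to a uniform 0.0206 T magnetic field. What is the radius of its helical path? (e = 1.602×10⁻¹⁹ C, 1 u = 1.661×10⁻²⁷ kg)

v⊥ = v sinθ = 1.66×10⁵·sin71° ≈ 1.570×10⁵ m/s.
r = m v⊥/(|q|B) = (4.983×10⁻²⁷)(1.570×10⁵)/((3.204×10⁻¹⁹)(0.0206)) ≈ 0.118 m.

r ≈ 0.118 m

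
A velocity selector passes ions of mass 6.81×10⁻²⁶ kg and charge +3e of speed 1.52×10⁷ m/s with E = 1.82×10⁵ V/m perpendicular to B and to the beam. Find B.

B = 0.0120 T

Balance of forces in the selector: qE = qvB ⇒ B = E/v.
B = 1.82×10⁵/1.52×10⁷ = 0.0120 T.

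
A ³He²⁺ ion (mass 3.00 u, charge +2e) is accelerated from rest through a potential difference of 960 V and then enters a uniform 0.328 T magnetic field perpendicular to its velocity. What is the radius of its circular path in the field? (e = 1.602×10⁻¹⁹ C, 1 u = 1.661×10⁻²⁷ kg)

Acceleration: |q|V = ½mv² ⇒ v = √(2|q|V/m) = √(2·3.204×10⁻¹⁹·960/4.983×10⁻²⁷) ≈ 3.514×10⁵ m/s.
In the field: r = mv/(|q|B) = (4.983×10⁻²⁷)(3.514×10⁵)/((3.204×10⁻¹⁹)(0.328)) ≈ 0.0167 m.

r ≈ 0.0167 m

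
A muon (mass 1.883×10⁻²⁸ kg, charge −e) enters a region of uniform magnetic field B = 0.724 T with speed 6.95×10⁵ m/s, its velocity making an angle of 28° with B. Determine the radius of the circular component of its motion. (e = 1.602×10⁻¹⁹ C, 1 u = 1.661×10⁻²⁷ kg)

v⊥ = v sinθ = 6.95×10⁵·sin28° ≈ 3.263×10⁵ m/s.
r = m v⊥/(|q|B) = (1.883×10⁻²⁸)(3.263×10⁵)/((1.602×10⁻¹⁹)(0.724)) ≈ 5.30×10⁻⁴ m.

r ≈ 5.30×10⁻⁴ m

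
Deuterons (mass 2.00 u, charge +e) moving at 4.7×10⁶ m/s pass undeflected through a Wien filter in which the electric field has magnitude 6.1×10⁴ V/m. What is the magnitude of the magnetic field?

B = 0.013 T

Balance of forces in the selector: qE = qvB ⇒ B = E/v.
B = 6.1×10⁴/4.7×10⁶ = 0.013 T.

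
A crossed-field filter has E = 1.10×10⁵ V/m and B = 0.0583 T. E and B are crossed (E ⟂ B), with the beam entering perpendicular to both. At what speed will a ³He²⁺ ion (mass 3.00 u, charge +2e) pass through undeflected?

v = 1.89×10⁶ m/s

Zero net Lorentz force requires |qE| = |q v×B|, i.e. E = vB.
v = E/B = 1.10×10⁵/0.0583 = 1.89×10⁶ m/s.
The result is independent of the particle's charge and mass.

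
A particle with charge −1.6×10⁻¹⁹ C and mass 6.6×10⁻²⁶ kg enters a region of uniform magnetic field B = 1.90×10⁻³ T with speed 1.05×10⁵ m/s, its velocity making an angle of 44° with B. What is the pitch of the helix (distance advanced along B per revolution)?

v∥ = v cosθ = 1.05×10⁵·cos44° ≈ 7.553×10⁴ m/s.
T = 2πm/(|q|B) = 2π(6.6×10⁻²⁶)/((1.6×10⁻¹⁹)(1.90×10⁻³)) ≈ 1.364×10⁻³ s.
pitch = v∥ T = (7.553×10⁴)(1.364×10⁻³) ≈ 103 m.

p ≈ 103 m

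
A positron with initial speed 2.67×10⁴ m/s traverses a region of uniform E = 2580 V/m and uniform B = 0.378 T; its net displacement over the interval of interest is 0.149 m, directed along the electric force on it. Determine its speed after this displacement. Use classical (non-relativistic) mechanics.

B does no work; ΔKE = |q|E d.
½mv_f² = ½mv₀² + |q|Ed = ½(9.109×10⁻³¹)(2.67×10⁴)² + (1.602×10⁻¹⁹)(2580)(0.149) ≈ 3.247×10⁻²² J + 6.158×10⁻¹⁷ J ≈ 6.158×10⁻¹⁷ J.
v_f = √(2·6.158×10⁻¹⁷/9.109×10⁻³¹) ≈ 1.16×10⁷ m/s.

v_f ≈ 1.16×10⁷ m/s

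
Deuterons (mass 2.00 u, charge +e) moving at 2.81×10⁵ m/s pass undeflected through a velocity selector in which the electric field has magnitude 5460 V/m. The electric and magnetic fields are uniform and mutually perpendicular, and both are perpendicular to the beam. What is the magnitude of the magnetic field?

Balance of forces in the selector: qE = qvB ⇒ B = E/v.
B = 5460/2.81×10⁵ = 0.0194 T.

B = 0.0194 T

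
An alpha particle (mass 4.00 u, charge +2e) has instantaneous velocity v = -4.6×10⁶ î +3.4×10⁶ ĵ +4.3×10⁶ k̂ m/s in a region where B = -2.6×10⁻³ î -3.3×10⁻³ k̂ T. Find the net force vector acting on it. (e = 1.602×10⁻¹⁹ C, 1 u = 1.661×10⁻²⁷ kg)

F ≈ (-3.59×10⁻¹⁵, -8.45×10⁻¹⁵, 2.83×10⁻¹⁵) N

v×B = (-1.12×10⁴, -2.64×10⁴, 8840) N/C.
F = q v×B = (3.204×10⁻¹⁹ C)·(-1.12×10⁴, -2.64×10⁴, 8840) = (-3.59×10⁻¹⁵, -8.45×10⁻¹⁵, 2.83×10⁻¹⁵) N.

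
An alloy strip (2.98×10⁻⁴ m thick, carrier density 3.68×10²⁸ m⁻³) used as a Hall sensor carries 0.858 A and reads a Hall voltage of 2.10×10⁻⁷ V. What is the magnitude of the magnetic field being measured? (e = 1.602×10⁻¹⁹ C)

B ≈ 0.430 T

From V_H = IB/(n e t), B = V_H n e t / I.
B = (2.10×10⁻⁷)(3.68×10²⁸)(1.602×10⁻¹⁹)(2.98×10⁻⁴)/0.858 ≈ 0.430 T.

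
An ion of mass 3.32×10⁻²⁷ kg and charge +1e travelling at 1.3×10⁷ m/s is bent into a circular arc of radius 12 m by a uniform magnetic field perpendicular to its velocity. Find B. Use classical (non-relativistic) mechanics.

B ≈ 0.022 T

From |q|vB = mv²/r, B = mv/(|q|r).
B = (3.32×10⁻²⁷)(1.3×10⁷)/((1.602×10⁻¹⁹)(12)) ≈ 0.022 T.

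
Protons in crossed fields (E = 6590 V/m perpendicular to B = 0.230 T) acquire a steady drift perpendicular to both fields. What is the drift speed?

v_d ≈ 2.87×10⁴ m/s

The steady drift has the magnetic force balancing the electric force, so v_d = E/B.
v_d = 6590/0.230 = 2.87×10⁴ m/s.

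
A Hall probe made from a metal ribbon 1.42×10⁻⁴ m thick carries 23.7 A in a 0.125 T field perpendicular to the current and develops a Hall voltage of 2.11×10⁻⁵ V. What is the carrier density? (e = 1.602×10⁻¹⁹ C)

n ≈ 6.17×10²⁷ m⁻³

From V_H = IB/(n e t), n = IB/(V_H e t).
n = (23.7)(0.125)/((2.11×10⁻⁵)(1.602×10⁻¹⁹)(1.42×10⁻⁴)) ≈ 6.17×10²⁷ m⁻³.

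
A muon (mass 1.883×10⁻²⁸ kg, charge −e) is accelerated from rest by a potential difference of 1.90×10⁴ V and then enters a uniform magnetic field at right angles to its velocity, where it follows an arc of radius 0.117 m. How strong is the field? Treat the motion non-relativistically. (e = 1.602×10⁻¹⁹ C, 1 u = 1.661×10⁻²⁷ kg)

v = √(2|q|V/m) = √(2·1.602×10⁻¹⁹·1.90×10⁴/1.883×10⁻²⁸) ≈ 5.686×10⁶ m/s.
B = mv/(|q|r) = (1.883×10⁻²⁸)(5.686×10⁶)/((1.602×10⁻¹⁹)(0.117)) ≈ 0.0571 T.

B ≈ 0.0571 T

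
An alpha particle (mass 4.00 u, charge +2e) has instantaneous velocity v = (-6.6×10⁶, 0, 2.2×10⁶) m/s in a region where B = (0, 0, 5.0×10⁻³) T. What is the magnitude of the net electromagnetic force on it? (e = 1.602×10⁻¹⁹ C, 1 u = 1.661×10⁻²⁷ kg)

v×B = (0, 3.30×10⁴, 0) N/C.
F = q v×B = (3.204×10⁻¹⁹ C)·(0, 3.30×10⁴, 0) = (0, 1.06×10⁻¹⁴, 0) N.
|F| = 1.06×10⁻¹⁴ N.

|F| ≈ 1.06×10⁻¹⁴ N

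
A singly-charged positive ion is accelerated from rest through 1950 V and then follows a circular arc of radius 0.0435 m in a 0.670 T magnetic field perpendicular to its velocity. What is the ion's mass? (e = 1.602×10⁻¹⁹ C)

m ≈ 3.49×10⁻²⁶ kg

Combine |q|V = ½mv² and r = mv/(|q|B): eliminate v to get m = qB²r²/(2V).
m = (1.602×10⁻¹⁹)(0.670)²(0.0435)²/(2·1950) ≈ 3.49×10⁻²⁶ kg.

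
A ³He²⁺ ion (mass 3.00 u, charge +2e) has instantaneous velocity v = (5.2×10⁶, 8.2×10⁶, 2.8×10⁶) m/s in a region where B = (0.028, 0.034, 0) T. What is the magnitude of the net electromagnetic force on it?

v×B = (-9.52×10⁴, 7.84×10⁴, -5.28×10⁴) N/C.
F = q v×B = (3.204×10⁻¹⁹ C)·(-9.52×10⁴, 7.84×10⁴, -5.28×10⁴) = (-3.05×10⁻¹⁴, 2.51×10⁻¹⁴, -1.69×10⁻¹⁴) N.
|F| = 4.30×10⁻¹⁴ N.

|F| ≈ 4.30×10⁻¹⁴ N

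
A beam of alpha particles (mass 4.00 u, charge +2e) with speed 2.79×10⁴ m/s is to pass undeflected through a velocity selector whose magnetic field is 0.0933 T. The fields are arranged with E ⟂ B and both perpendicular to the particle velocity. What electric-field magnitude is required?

E = 2600 V/m

For straight-line motion qE = qvB, so E = vB.
E = 2.79×10⁴ × 0.0933 = 2600 V/m.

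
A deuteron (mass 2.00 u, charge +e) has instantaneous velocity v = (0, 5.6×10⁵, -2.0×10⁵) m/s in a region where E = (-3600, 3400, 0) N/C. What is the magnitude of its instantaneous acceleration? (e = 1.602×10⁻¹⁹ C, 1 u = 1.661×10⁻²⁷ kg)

Only an electric field acts, so F = qE = (1.602×10⁻¹⁹ C)·(-3600, 3400, 0) = (-5.77×10⁻¹⁶, 5.45×10⁻¹⁶, 0) N.
|a| = |F|/m = 7.933×10⁻¹⁶/3.322×10⁻²⁷ ≈ 2.39×10¹¹ m/s².

|a| ≈ 2.39×10¹¹ m/s²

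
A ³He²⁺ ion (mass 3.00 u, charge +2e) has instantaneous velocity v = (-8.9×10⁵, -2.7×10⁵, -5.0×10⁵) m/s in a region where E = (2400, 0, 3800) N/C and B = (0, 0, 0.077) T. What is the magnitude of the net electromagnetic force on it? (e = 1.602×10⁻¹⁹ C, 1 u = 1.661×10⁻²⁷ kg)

|F| ≈ 2.28×10⁻¹⁴ N

v×B = (-2.08×10⁴, 6.85×10⁴, 0) N/C.
E + v×B = (-1.84×10⁴, 6.85×10⁴, 3800) N/C.
F = q(E + v×B) = (3.204×10⁻¹⁹ C)·(-1.84×10⁴, 6.85×10⁴, 3800) = (-5.89×10⁻¹⁵, 2.20×10⁻¹⁴, 1.22×10⁻¹⁵) N.
|F| = 2.28×10⁻¹⁴ N.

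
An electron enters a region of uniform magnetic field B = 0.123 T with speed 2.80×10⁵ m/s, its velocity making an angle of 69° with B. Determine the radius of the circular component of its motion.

r ≈ 1.21×10⁻⁵ m

v⊥ = v sinθ = 2.80×10⁵·sin69° ≈ 2.614×10⁵ m/s.
r = m v⊥/(|q|B) = (9.109×10⁻³¹)(2.614×10⁵)/((1.602×10⁻¹⁹)(0.123)) ≈ 1.21×10⁻⁵ m.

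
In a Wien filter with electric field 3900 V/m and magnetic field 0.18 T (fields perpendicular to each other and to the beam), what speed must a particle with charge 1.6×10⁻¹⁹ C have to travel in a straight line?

Straight-line motion ⇒ electric and magnetic forces cancel, so E = vB.
v = E/B = 3900/0.18 = 2.2×10⁴ m/s.

v = 2.2×10⁴ m/s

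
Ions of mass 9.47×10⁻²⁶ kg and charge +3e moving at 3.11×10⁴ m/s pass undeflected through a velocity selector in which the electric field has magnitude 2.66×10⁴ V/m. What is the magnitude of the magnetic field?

Balance of forces in the selector: qE = qvB ⇒ B = E/v.
B = 2.66×10⁴/3.11×10⁴ = 0.855 T.

B = 0.855 T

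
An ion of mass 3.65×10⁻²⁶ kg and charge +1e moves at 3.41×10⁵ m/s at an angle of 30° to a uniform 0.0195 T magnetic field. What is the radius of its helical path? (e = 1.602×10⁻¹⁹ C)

v⊥ = v sinθ = 3.41×10⁵·sin30° ≈ 1.705×10⁵ m/s.
r = m v⊥/(|q|B) = (3.65×10⁻²⁶)(1.705×10⁵)/((1.602×10⁻¹⁹)(0.0195)) ≈ 1.99 m.

r ≈ 1.99 m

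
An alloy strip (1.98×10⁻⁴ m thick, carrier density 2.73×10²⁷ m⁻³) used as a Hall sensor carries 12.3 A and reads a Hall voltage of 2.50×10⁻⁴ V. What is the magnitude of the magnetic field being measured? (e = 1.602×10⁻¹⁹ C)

B ≈ 1.76 T

From V_H = IB/(n e t), B = V_H n e t / I.
B = (2.50×10⁻⁴)(2.73×10²⁷)(1.602×10⁻¹⁹)(1.98×10⁻⁴)/12.3 ≈ 1.76 T.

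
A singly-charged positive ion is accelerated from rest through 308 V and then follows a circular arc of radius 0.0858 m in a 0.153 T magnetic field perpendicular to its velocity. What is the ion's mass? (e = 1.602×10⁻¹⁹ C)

Combine |q|V = ½mv² and r = mv/(|q|B): eliminate v to get m = qB²r²/(2V).
m = (1.602×10⁻¹⁹)(0.153)²(0.0858)²/(2·308) ≈ 4.48×10⁻²⁶ kg.

m ≈ 4.48×10⁻²⁶ kg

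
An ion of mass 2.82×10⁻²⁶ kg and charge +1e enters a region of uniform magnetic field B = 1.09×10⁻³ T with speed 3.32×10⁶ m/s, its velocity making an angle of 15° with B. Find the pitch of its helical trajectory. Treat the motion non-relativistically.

p ≈ 3250 m

v∥ = v cosθ = 3.32×10⁶·cos15° ≈ 3.207×10⁶ m/s.
T = 2πm/(|q|B) = 2π(2.82×10⁻²⁶)/((1.602×10⁻¹⁹)(1.09×10⁻³)) ≈ 1.015×10⁻³ s.
pitch = v∥ T = (3.207×10⁶)(1.015×10⁻³) ≈ 3250 m.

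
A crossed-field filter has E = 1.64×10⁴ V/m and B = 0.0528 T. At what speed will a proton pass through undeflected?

v = 3.11×10⁵ m/s

For undeflected motion the electric and magnetic forces balance: qE = qvB.
v = E/B = 1.64×10⁴/0.0528 = 3.11×10⁵ m/s.
The result is independent of the particle's charge and mass.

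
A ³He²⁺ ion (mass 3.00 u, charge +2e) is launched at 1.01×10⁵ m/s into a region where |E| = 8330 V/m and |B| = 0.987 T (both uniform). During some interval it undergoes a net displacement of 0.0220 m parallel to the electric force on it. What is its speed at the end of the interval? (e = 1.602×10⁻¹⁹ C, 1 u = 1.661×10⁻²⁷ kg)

v_f ≈ 1.84×10⁵ m/s

B does no work; ΔKE = |q|E d.
½mv_f² = ½mv₀² + |q|Ed = ½(4.983×10⁻²⁷)(1.01×10⁵)² + (3.204×10⁻¹⁹)(8330)(0.0220) ≈ 2.542×10⁻¹⁷ J + 5.872×10⁻¹⁷ J ≈ 8.413×10⁻¹⁷ J.
v_f = √(2·8.413×10⁻¹⁷/4.983×10⁻²⁷) ≈ 1.84×10⁵ m/s.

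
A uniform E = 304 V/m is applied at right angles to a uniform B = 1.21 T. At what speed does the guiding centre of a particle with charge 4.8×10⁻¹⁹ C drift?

In crossed fields the guiding centre drifts at v_d = |E×B|/B² = E/B, independent of charge and mass.
v_d = 304/1.21 = 251 m/s.

v_d ≈ 251 m/s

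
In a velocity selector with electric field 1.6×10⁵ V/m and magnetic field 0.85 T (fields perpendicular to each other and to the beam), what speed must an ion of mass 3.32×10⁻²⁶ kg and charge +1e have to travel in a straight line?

v = 1.9×10⁵ m/s

For undeflected motion the electric and magnetic forces balance: qE = qvB.
v = E/B = 1.6×10⁵/0.85 = 1.9×10⁵ m/s.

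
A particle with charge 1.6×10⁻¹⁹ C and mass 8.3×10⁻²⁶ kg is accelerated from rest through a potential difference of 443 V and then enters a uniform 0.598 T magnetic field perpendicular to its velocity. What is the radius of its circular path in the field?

r ≈ 0.0359 m

Acceleration: |q|V = ½mv² ⇒ v = √(2|q|V/m) = √(2·1.6×10⁻¹⁹·443/8.3×10⁻²⁶) ≈ 4.133×10⁴ m/s.
In the field: r = mv/(|q|B) = (8.3×10⁻²⁶)(4.133×10⁴)/((1.6×10⁻¹⁹)(0.598)) ≈ 0.0359 m.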